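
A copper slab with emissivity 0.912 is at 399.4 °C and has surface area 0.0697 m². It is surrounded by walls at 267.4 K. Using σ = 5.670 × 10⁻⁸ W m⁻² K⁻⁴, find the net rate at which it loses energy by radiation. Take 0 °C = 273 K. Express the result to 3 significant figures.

T = 399.4 °C + 273 = 672.4 K.
Area A = 0.0697 m².
Net radiated power P_net = εσA(T⁴ − T₀⁴) = 0.912×5.670×10⁻⁸×0.0697×(672.4⁴ − 267.4⁴).
T⁴ − T₀⁴ = 2.04414×10¹¹ − 5.11264×10⁹ = 1.99301×10¹¹ K⁴, so P_net = 718 W.

Net loss ≈ 718 W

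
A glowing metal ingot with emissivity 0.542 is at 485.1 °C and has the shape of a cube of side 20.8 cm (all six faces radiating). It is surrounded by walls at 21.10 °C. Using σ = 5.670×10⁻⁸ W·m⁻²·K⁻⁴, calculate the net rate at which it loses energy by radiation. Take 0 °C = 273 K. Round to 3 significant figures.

T = 485.1 °C + 273 = 758.1 K.
Surroundings: T = 21.10 °C + 273 = 294.10 K.
Area A = 6s² = 6×(0.208 m)² = 0.259584 m².
Net radiated power P_net = εσA(T⁴ − T₀⁴) = 0.542×5.670×10⁻⁸×0.259584×(758.1⁴ − 294.10⁴).
T⁴ − T₀⁴ = 3.30298×10¹¹ − 7.48135×10⁹ = 3.22817×10¹¹ K⁴, so P_net = 2.58×10³ W.

Net loss ≈ 2.58×10³ W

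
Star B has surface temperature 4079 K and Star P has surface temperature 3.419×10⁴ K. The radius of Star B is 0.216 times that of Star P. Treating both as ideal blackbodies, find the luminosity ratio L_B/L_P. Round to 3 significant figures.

L ∝ R²T⁴, so L_B/L_P = (R_B/R_P)²(T_B/T_P)⁴ = (0.216)² × (4079/3.419×10⁴)⁴ = 0.046656 × 2.02590×10⁻⁴ = 9.45×10⁻⁶.

L_B/L_P ≈ 9.45×10⁻⁶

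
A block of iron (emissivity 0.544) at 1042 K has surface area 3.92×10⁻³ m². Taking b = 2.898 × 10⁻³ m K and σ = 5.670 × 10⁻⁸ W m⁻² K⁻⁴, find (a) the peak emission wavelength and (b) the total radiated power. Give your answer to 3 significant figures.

λ_max ≈ 2.78×10³ nm; P ≈ 143 W

(a) λ_max = b/T = 2.898×10⁻³/1042 = 2.781×10⁻⁶ m = 2.78×10³ nm.
Area A = 3.92×10⁻³ m².
(b) P = εσAT⁴ = 0.544×5.670×10⁻⁸×3.92×10⁻³×(1042)⁴ = 143 W.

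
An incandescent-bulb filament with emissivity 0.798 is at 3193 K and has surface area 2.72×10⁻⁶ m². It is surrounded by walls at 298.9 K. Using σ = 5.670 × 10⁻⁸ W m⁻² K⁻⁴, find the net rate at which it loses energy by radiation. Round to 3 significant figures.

Area A = 2.72×10⁻⁶ m².
Net radiated power P_net = εσA(T⁴ − T₀⁴) = 0.798×5.670×10⁻⁸×2.72×10⁻⁶×(3193⁴ − 298.9⁴).
T⁴ − T₀⁴ = 1.03943×10¹⁴ − 7.98185×10⁹ = 1.03935×10¹⁴ K⁴, so P_net = 12.8 W.

Net loss ≈ 12.8 W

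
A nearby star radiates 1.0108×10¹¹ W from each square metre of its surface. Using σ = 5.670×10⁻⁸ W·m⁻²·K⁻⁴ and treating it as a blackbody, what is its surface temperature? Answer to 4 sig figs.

T ≈ 3.654×10⁴ K

I = σT⁴, so T = (I/σ)^(1/4) = (1.0108×10¹¹/(5.670×10⁻⁸))^(1/4) = 3.654×10⁴ K.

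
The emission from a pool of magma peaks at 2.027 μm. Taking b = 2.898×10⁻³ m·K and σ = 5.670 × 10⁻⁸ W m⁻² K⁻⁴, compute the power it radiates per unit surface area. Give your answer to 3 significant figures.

I ≈ 2.37×10⁵ W/m²

Wien's law: T = b/λ_max = 2.898×10⁻³/2.027×10⁻⁶ = 1429.70 K.
Then I = σT⁴ = 5.670×10⁻⁸×(1429.70)⁴ = 2.37×10⁵ W/m².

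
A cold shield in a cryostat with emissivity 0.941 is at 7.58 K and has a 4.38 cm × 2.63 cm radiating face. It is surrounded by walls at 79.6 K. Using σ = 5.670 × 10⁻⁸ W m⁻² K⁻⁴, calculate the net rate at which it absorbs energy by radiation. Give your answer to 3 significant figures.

Area A = 0.0438 × 0.0263 = 1.15194×10⁻³ m².
Net radiated power P_net = εσA(T⁴ − T₀⁴) = 0.941×5.670×10⁻⁸×1.15194×10⁻³×(7.58⁴ − 79.6⁴).
T⁴ − T₀⁴ = 3301.24 − 4.01469×10⁷ = -4.01436×10⁷ K⁴, so P_net = -2.47×10⁻³ W — negative, meaning a net gain of 2.47×10⁻³ W.

Net gain ≈ 2.47×10⁻³ W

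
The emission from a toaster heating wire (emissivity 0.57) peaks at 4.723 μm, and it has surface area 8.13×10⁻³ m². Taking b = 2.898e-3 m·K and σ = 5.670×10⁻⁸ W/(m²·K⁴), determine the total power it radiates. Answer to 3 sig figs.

Wien's law: T = b/λ_max = 2.898×10⁻³/4.723×10⁻⁶ = 613.593 K.
Area A = 8.13×10⁻³ m².
Then P = εσAT⁴ = 0.57×5.670×10⁻⁸×8.13×10⁻³×(613.593)⁴ = 37.2 W.

P ≈ 37.2 W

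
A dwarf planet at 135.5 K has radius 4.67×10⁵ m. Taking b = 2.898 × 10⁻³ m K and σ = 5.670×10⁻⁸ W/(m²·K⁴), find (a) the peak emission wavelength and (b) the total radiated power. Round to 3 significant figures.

λ_max ≈ 21.4 μm; P ≈ 5.24×10¹³ W

(a) λ_max = b/T = 2.898×10⁻³/135.5 = 2.139×10⁻⁵ m = 21.4 μm.
Surface area A = 4πR² = 4π(4.67×10⁵ m)² = 2.74059×10¹² m².
(b) P = σAT⁴ = 5.670×10⁻⁸×2.74059×10¹²×(135.5)⁴ = 5.24×10¹³ W.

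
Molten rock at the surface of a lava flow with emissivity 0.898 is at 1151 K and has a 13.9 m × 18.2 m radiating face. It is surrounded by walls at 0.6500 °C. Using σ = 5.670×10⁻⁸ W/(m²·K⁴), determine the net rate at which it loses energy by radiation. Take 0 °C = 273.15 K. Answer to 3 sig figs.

Surroundings: T = 0.6500 °C + 273.15 = 273.8000 K.
Area A = 13.9 × 18.2 = 252.98 m².
Net radiated power P_net = εσA(T⁴ − T₀⁴) = 0.898×5.670×10⁻⁸×252.98×(1151⁴ − 273.8000⁴).
T⁴ − T₀⁴ = 1.75510×10¹² − 5.61997×10⁹ = 1.74948×10¹² K⁴, so P_net = 2.25×10⁷ W.

Net loss ≈ 2.25×10⁷ W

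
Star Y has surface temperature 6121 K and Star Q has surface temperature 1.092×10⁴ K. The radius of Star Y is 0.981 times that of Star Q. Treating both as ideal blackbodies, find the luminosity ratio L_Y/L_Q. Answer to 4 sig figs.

L_Y/L_Q ≈ 0.09500

L ∝ R²T⁴, so L_Y/L_Q = (R_Y/R_Q)²(T_Y/T_Q)⁴ = (0.981)² × (6121/1.092×10⁴)⁴ = 0.962361 × 0.0987186 = 0.09500.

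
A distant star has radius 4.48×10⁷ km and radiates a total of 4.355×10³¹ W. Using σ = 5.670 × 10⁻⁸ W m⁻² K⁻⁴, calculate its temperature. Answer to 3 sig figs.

T ≈ 1.32×10⁴ K

Surface area A = 4πR² = 4π(4.48×10¹⁰ m)² = 2.52212×10²² m².
P = σAT⁴ ⇒ T = (P/(σA))^(1/4) = (4.355×10³¹/(5.670×10⁻⁸×2.52212×10²²))^(1/4) = 1.32×10⁴ K.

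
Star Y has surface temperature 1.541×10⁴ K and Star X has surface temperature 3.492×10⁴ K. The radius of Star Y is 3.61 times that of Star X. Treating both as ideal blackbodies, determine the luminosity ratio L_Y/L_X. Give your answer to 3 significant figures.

L ∝ R²T⁴, so L_Y/L_X = (R_Y/R_X)²(T_Y/T_X)⁴ = (3.61)² × (1.541×10⁴/3.492×10⁴)⁴ = 13.0321 × 0.0379240 = 0.494.

L_Y/L_X ≈ 0.494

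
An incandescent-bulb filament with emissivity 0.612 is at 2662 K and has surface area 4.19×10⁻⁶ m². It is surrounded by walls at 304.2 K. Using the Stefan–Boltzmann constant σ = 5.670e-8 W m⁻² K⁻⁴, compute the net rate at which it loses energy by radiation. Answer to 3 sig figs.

Area A = 4.19×10⁻⁶ m².
Net radiated power P_net = εσA(T⁴ − T₀⁴) = 0.612×5.670×10⁻⁸×4.19×10⁻⁶×(2662⁴ − 304.2⁴).
T⁴ − T₀⁴ = 5.02149×10¹³ − 8.56321×10⁹ = 5.02063×10¹³ K⁴, so P_net = 7.30 W.

Net loss ≈ 7.30 W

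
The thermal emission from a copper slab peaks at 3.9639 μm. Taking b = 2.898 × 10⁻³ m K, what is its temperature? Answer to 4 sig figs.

T ≈ 731.1 K

Wien's law gives T = b/λ_max = (2.898×10⁻³ m·K)/(3.9639×10⁻⁶ m) = 731.1 K.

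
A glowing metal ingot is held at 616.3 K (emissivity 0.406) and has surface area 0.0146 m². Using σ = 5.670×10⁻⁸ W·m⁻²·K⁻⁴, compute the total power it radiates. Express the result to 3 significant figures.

P ≈ 48.5 W

Area A = 0.0146 m².
P = εσAT⁴ = 0.406 × 5.670×10⁻⁸ × 0.0146 × (616.3)⁴ = 48.5 W.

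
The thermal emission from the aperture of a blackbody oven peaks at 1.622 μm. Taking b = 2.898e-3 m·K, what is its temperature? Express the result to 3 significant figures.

T ≈ 1.79×10³ K

Wien's law gives T = b/λ_max = (2.898×10⁻³ m·K)/(1.622×10⁻⁶ m) = 1.79×10³ K.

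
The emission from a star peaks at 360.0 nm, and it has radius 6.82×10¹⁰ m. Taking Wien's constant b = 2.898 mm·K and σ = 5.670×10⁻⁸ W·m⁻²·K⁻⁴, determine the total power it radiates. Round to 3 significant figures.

P ≈ 1.39×10³¹ W

Wien's law: T = b/λ_max = 2.898×10⁻³/3.600×10⁻⁷ = 8050.00 K.
Surface area A = 4πR² = 4π(6.82×10¹⁰ m)² = 5.84492×10²² m².
Then P = σAT⁴ = 5.670×10⁻⁸×5.84492×10²²×(8050.00)⁴ = 1.39×10³¹ W.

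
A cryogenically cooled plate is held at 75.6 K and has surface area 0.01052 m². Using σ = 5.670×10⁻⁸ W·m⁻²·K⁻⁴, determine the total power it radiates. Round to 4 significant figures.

Area A = 0.01052 m².
P = σAT⁴ = 5.670×10⁻⁸ × 0.01052 × (75.6)⁴ = 0.01948 W.

P ≈ 0.01948 W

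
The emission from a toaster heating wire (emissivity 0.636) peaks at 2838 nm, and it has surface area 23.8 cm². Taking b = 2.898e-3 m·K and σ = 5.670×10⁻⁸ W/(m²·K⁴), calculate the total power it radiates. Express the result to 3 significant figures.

P ≈ 93.3 W

Wien's law: T = b/λ_max = 2.898×10⁻³/2.838×10⁻⁶ = 1021.14 K.
Area A = 23.8 cm² = 2.38×10⁻³ m².
Then P = εσAT⁴ = 0.636×5.670×10⁻⁸×2.38×10⁻³×(1021.14)⁴ = 93.3 W.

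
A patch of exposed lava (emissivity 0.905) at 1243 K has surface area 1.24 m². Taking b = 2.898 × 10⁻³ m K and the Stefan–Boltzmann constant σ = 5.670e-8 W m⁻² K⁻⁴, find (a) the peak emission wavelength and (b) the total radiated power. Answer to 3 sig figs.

λ_max ≈ 2.33 μm; P ≈ 1.52×10⁵ W

(a) λ_max = b/T = 2.898×10⁻³/1243 = 2.331×10⁻⁶ m = 2.33 μm.
Area A = 1.24 m².
(b) P = εσAT⁴ = 0.905×5.670×10⁻⁸×1.24×(1243)⁴ = 1.52×10⁵ W.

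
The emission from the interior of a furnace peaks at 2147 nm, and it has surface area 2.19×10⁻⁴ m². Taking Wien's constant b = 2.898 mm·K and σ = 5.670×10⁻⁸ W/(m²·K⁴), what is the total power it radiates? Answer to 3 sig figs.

Wien's law: T = b/λ_max = 2.898×10⁻³/2.147×10⁻⁶ = 1349.79 K.
Area A = 2.19×10⁻⁴ m².
Then P = σAT⁴ = 5.670×10⁻⁸×2.19×10⁻⁴×(1349.79)⁴ = 41.2 W.

P ≈ 41.2 W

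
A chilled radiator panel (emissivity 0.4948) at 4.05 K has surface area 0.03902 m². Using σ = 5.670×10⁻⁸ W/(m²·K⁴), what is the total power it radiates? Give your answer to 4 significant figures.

P ≈ 2.945×10⁻⁷ W

Area A = 0.03902 m².
P = εσAT⁴ = 0.4948 × 5.670×10⁻⁸ × 0.03902 × (4.05)⁴ = 2.945×10⁻⁷ W.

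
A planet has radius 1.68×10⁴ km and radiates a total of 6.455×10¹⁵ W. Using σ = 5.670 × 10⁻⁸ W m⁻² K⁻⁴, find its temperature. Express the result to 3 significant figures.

T ≈ 75.3 K

Surface area A = 4πR² = 4π(1.68×10⁷ m)² = 3.54673×10¹⁵ m².
P = σAT⁴ ⇒ T = (P/(σA))^(1/4) = (6.455×10¹⁵/(5.670×10⁻⁸×3.54673×10¹⁵))^(1/4) = 75.3 K.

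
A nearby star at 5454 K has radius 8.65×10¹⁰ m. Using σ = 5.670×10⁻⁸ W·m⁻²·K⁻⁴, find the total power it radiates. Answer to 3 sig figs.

P ≈ 4.72×10³⁰ W

Surface area A = 4πR² = 4π(8.65×10¹⁰ m)² = 9.40247×10²² m².
P = σAT⁴ = 5.670×10⁻⁸ × 9.40247×10²² × (5454)⁴ = 4.72×10³⁰ W.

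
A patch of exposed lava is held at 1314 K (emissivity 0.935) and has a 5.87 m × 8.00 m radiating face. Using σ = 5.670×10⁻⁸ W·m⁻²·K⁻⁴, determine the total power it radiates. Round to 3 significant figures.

Area A = 5.87 × 8.00 = 46.96 m².
P = εσAT⁴ = 0.935 × 5.670×10⁻⁸ × 46.96 × (1314)⁴ = 7.42×10⁶ W.

P ≈ 7.42×10⁶ W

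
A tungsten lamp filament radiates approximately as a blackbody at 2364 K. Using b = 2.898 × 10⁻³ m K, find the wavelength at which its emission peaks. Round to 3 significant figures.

λ_max ≈ 1.23×10³ nm

Wien's displacement law: λ_max = b/T = (2.898×10⁻³ m·K)/(2364 K) = 1.226×10⁻⁶ m.
That is 1.23×10³ nm, in the infrared range.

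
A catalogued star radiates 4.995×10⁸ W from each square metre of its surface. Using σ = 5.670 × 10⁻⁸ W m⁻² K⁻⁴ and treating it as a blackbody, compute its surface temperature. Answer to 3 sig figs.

T ≈ 9.69×10³ K

I = σT⁴, so T = (I/σ)^(1/4) = (4.995×10⁸/(5.670×10⁻⁸))^(1/4) = 9.69×10³ K.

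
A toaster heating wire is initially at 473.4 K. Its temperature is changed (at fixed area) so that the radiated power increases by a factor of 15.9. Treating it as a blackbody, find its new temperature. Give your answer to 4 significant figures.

T₂ ≈ 945.3 K

P ∝ T⁴, so T₂/T₁ = (P₂/P₁)^(1/4) = (15.9)^(1/4) = 1.99687.
T₂ = 473.4 × 1.99687 = 945.3 K.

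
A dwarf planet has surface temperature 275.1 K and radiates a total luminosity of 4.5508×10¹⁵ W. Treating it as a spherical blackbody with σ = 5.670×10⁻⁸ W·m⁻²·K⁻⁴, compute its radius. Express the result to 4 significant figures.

L = 4πR²σT⁴ ⇒ R = √(L/(4πσT⁴)).
σT⁴ = 324.747 W/m², so R = √(4.5508×10¹⁵/(4π×324.747)) = 1.056×10⁶ m.

R ≈ 1.056×10⁶ m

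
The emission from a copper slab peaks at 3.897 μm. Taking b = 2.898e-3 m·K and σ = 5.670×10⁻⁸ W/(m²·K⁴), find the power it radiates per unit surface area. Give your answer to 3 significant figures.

Wien's law: T = b/λ_max = 2.898×10⁻³/3.897×10⁻⁶ = 743.649 K.
Then I = σT⁴ = 5.670×10⁻⁸×(743.649)⁴ = 1.73×10⁴ W/m².

I ≈ 1.73×10⁴ W/m²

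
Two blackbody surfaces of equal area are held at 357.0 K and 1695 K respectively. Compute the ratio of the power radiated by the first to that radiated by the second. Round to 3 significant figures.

P₁/P₂ ≈ 1.97×10⁻³

With equal areas, P₁/P₂ = (T₁/T₂)⁴ = (357.0/1695)⁴ = 1.97×10⁻³.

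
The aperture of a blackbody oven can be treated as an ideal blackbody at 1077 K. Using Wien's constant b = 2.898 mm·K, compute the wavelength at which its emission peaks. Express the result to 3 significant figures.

Wien's displacement law: λ_max = b/T = (2.898×10⁻³ m·K)/(1077 K) = 2.691×10⁻⁶ m.
That is 2.69×10³ nm, in the infrared range.

λ_max ≈ 2.69×10³ nm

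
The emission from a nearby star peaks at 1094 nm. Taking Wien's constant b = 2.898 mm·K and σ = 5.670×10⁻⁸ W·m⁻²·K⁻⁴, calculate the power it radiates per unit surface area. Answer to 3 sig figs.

I ≈ 2.79×10⁶ W/m²

Wien's law: T = b/λ_max = 2.898×10⁻³/1.094×10⁻⁶ = 2648.99 K.
Then I = σT⁴ = 5.670×10⁻⁸×(2648.99)⁴ = 2.79×10⁶ W/m².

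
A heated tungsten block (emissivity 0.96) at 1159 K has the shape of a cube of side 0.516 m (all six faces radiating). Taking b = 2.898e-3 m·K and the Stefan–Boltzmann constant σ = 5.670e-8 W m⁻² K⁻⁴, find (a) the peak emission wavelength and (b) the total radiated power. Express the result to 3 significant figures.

λ_max ≈ 2.50×10³ nm; P ≈ 1.57×10⁵ W

(a) λ_max = b/T = 2.898×10⁻³/1159 = 2.500×10⁻⁶ m = 2.50×10³ nm.
Area A = 6s² = 6×(0.516 m)² = 1.59754 m².
(b) P = εσAT⁴ = 0.96×5.670×10⁻⁸×1.59754×(1159)⁴ = 1.57×10⁵ W.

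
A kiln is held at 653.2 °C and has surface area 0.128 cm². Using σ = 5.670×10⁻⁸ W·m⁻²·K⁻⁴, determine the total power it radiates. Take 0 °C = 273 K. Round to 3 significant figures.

P ≈ 0.534 W

T = 653.2 °C + 273 = 926.2 K.
Area A = 0.128 cm² = 1.28×10⁻⁵ m².
P = σAT⁴ = 5.670×10⁻⁸ × 1.28×10⁻⁵ × (926.2)⁴ = 0.534 W.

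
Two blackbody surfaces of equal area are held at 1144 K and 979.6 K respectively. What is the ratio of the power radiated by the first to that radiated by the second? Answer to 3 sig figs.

P₁/P₂ ≈ 1.86

With equal areas, P₁/P₂ = (T₁/T₂)⁴ = (1144/979.6)⁴ = 1.86.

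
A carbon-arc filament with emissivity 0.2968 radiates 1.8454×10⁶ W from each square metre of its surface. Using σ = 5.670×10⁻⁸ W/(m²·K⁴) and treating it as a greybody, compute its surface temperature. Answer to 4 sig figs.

T ≈ 3236 K

I = εσT⁴, so T = (I/εσ)^(1/4) = (1.8454×10⁶/(0.2968×5.670×10⁻⁸))^(1/4) = 3236 K.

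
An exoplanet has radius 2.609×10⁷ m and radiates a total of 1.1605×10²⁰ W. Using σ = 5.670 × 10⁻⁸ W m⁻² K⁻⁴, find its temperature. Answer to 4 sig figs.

T ≈ 699.4 K

Surface area A = 4πR² = 4π(2.609×10⁷ m)² = 8.55378×10¹⁵ m².
P = σAT⁴ ⇒ T = (P/(σA))^(1/4) = (1.1605×10²⁰/(5.670×10⁻⁸×8.55378×10¹⁵))^(1/4) = 699.4 K.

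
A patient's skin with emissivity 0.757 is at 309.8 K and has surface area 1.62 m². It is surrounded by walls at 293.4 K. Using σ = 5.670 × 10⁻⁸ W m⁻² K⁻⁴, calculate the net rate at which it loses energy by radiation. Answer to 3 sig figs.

Area A = 1.62 m².
Net radiated power P_net = εσA(T⁴ − T₀⁴) = 0.757×5.670×10⁻⁸×1.62×(309.8⁴ − 293.4⁴).
T⁴ − T₀⁴ = 9.21140×10⁹ − 7.41038×10⁹ = 1.80102×10⁹ K⁴, so P_net = 125 W.

Net loss ≈ 125 W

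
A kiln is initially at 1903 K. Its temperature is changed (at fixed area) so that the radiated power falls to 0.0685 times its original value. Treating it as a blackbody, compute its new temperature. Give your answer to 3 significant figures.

T₂ ≈ 974 K

P ∝ T⁴, so T₂/T₁ = (P₂/P₁)^(1/4) = (0.0685)^(1/4) = 0.511591.
T₂ = 1903 × 0.511591 = 974 K.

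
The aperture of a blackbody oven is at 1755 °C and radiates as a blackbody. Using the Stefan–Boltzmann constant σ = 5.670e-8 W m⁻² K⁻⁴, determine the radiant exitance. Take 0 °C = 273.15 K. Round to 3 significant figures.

I ≈ 9.59×10⁵ W/m²

T = 1755 °C + 273.15 = 2028.15 K.
Stefan–Boltzmann: I = σT⁴ = 5.670×10⁻⁸ × (2028.15)⁴ = 9.59×10⁵ W/m².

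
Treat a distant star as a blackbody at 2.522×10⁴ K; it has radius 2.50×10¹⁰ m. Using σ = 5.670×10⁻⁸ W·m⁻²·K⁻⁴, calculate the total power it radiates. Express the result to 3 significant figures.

Surface area A = 4πR² = 4π(2.50×10¹⁰ m)² = 7.85398×10²¹ m².
P = σAT⁴ = 5.670×10⁻⁸ × 7.85398×10²¹ × (2.522×10⁴)⁴ = 1.80×10³² W.

P ≈ 1.80×10³² W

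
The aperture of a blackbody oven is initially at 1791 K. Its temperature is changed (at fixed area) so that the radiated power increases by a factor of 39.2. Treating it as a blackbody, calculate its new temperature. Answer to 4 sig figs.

T₂ ≈ 4481 K

P ∝ T⁴, so T₂/T₁ = (P₂/P₁)^(1/4) = (39.2)^(1/4) = 2.50220.
T₂ = 1791 × 2.50220 = 4481 K.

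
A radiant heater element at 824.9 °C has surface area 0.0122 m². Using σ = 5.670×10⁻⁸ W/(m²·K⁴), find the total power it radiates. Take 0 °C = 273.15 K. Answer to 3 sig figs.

T = 824.9 °C + 273.15 = 1098.05 K.
Area A = 0.0122 m².
P = σAT⁴ = 5.670×10⁻⁸ × 0.0122 × (1098.05)⁴ = 1.01×10³ W.

P ≈ 1.01×10³ W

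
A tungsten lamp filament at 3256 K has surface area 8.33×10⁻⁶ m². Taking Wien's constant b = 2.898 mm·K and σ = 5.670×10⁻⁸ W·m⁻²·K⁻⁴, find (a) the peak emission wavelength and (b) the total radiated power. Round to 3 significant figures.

λ_max ≈ 0.890 μm; P ≈ 53.1 W

(a) λ_max = b/T = 2.898×10⁻³/3256 = 8.900×10⁻⁷ m = 0.890 μm.
Area A = 8.33×10⁻⁶ m².
(b) P = σAT⁴ = 5.670×10⁻⁸×8.33×10⁻⁶×(3256)⁴ = 53.1 W.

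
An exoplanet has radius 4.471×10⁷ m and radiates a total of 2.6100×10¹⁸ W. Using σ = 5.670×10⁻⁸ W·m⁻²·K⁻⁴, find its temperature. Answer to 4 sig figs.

Surface area A = 4πR² = 4π(4.471×10⁷ m)² = 2.51200×10¹⁶ m².
P = σAT⁴ ⇒ T = (P/(σA))^(1/4) = (2.6100×10¹⁸/(5.670×10⁻⁸×2.51200×10¹⁶))^(1/4) = 206.9 K.

T ≈ 206.9 K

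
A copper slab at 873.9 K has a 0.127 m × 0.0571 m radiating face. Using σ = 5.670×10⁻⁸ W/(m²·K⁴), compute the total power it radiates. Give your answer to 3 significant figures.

P ≈ 240 W

Area A = 0.127 × 0.0571 = 7.2517×10⁻³ m².
P = σAT⁴ = 5.670×10⁻⁸ × 7.2517×10⁻³ × (873.9)⁴ = 240 W.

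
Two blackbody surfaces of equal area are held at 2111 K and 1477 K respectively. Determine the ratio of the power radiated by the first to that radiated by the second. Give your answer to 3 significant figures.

With equal areas, P₁/P₂ = (T₁/T₂)⁴ = (2111/1477)⁴ = 4.17.

P₁/P₂ ≈ 4.17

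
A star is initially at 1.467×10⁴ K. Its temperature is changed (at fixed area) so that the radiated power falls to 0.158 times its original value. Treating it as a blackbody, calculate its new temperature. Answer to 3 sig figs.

T₂ ≈ 9.25×10³ K

P ∝ T⁴, so T₂/T₁ = (P₂/P₁)^(1/4) = (0.158)^(1/4) = 0.630470.
T₂ = 1.467×10⁴ × 0.630470 = 9.25×10³ K.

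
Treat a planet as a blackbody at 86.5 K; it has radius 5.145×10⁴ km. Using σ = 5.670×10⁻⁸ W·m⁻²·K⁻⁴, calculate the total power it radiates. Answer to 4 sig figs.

P ≈ 1.056×10¹⁷ W

Surface area A = 4πR² = 4π(5.145×10⁷ m)² = 3.32645×10¹⁶ m².
P = σAT⁴ = 5.670×10⁻⁸ × 3.32645×10¹⁶ × (86.5)⁴ = 1.056×10¹⁷ W.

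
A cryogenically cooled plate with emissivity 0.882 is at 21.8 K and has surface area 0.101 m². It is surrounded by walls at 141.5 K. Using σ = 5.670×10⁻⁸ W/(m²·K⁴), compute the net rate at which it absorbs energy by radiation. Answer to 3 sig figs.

Net gain ≈ 2.02 W

Area A = 0.101 m².
Net radiated power P_net = εσA(T⁴ − T₀⁴) = 0.882×5.670×10⁻⁸×0.101×(21.8⁴ − 141.5⁴).
T⁴ − T₀⁴ = 2.25853×10⁵ − 4.00890×10⁸ = -4.00664×10⁸ K⁴, so P_net = -2.02 W — negative, meaning a net gain of 2.02 W.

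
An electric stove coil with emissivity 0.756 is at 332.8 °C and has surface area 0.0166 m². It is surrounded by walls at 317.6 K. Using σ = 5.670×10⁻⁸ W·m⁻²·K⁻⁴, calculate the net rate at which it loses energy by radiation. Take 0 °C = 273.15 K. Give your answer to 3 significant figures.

T = 332.8 °C + 273.15 = 605.95 K.
Area A = 0.0166 m².
Net radiated power P_net = εσA(T⁴ − T₀⁴) = 0.756×5.670×10⁻⁸×0.0166×(605.95⁴ − 317.6⁴).
T⁴ − T₀⁴ = 1.34818×10¹¹ − 1.01747×10¹⁰ = 1.24643×10¹¹ K⁴, so P_net = 88.7 W.

Net loss ≈ 88.7 W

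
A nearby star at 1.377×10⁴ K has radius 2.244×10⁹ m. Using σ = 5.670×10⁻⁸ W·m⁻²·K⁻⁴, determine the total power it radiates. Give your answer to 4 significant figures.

Surface area A = 4πR² = 4π(2.244×10⁹ m)² = 6.32784×10¹⁹ m².
P = σAT⁴ = 5.670×10⁻⁸ × 6.32784×10¹⁹ × (1.377×10⁴)⁴ = 1.290×10²⁹ W.

P ≈ 1.290×10²⁹ W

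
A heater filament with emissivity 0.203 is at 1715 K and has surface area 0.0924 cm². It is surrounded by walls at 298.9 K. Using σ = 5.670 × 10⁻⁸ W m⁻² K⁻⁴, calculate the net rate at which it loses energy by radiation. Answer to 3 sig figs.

Area A = 0.0924 cm² = 9.24×10⁻⁶ m².
Net radiated power P_net = εσA(T⁴ − T₀⁴) = 0.203×5.670×10⁻⁸×9.24×10⁻⁶×(1715⁴ − 298.9⁴).
T⁴ − T₀⁴ = 8.65080×10¹² − 7.98185×10⁹ = 8.64282×10¹² K⁴, so P_net = 0.919 W.

Net loss ≈ 0.919 W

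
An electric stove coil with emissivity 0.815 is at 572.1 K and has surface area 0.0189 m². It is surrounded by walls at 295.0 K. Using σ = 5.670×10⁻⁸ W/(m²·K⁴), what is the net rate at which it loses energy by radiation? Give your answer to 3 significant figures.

Area A = 0.0189 m².
Net radiated power P_net = εσA(T⁴ − T₀⁴) = 0.815×5.670×10⁻⁸×0.0189×(572.1⁴ − 295.0⁴).
T⁴ − T₀⁴ = 1.07124×10¹¹ − 7.57335×10⁹ = 9.95506×10¹⁰ K⁴, so P_net = 86.9 W.

Net loss ≈ 86.9 W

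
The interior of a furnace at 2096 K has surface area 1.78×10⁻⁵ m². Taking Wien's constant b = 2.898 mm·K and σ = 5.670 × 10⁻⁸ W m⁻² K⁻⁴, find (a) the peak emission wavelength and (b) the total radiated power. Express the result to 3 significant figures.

λ_max ≈ 1.38×10³ nm; P ≈ 19.5 W

(a) λ_max = b/T = 2.898×10⁻³/2096 = 1.383×10⁻⁶ m = 1.38×10³ nm.
Area A = 1.78×10⁻⁵ m².
(b) P = σAT⁴ = 5.670×10⁻⁸×1.78×10⁻⁵×(2096)⁴ = 19.5 W.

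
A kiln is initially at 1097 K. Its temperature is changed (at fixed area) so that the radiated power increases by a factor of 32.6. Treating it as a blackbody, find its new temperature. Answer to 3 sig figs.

P ∝ T⁴, so T₂/T₁ = (P₂/P₁)^(1/4) = (32.6)^(1/4) = 2.38949.
T₂ = 1097 × 2.38949 = 2.62×10³ K.

T₂ ≈ 2.62×10³ K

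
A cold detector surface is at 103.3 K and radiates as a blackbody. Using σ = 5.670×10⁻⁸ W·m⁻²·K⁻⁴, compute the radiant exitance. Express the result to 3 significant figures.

I ≈ 6.46 W/m²

Stefan–Boltzmann: I = σT⁴ = 5.670×10⁻⁸ × (103.3)⁴ = 6.46 W/m².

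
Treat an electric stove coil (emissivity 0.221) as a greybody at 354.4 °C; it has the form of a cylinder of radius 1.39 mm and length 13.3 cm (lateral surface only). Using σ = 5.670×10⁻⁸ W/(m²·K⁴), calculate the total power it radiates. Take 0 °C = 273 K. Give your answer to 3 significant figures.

T = 354.4 °C + 273 = 627.4 K.
Lateral area A = 2πrL = 2π×1.39×10⁻³×0.133 = 1.16157×10⁻³ m².
P = εσAT⁴ = 0.221 × 5.670×10⁻⁸ × 1.16157×10⁻³ × (627.4)⁴ = 2.26 W.

P ≈ 2.26 W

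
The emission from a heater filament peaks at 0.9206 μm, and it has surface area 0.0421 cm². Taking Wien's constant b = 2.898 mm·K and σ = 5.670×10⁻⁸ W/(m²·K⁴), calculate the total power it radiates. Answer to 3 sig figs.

P ≈ 23.4 W

Wien's law: T = b/λ_max = 2.898×10⁻³/9.206×10⁻⁷ = 3147.95 K.
Area A = 0.0421 cm² = 4.21×10⁻⁶ m².
Then P = σAT⁴ = 5.670×10⁻⁸×4.21×10⁻⁶×(3147.95)⁴ = 23.4 W.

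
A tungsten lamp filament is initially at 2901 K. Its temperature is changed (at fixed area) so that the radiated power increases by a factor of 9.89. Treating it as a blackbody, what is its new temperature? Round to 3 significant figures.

P ∝ T⁴, so T₂/T₁ = (P₂/P₁)^(1/4) = (9.89)^(1/4) = 1.77337.
T₂ = 2901 × 1.77337 = 5.14×10³ K.

T₂ ≈ 5.14×10³ K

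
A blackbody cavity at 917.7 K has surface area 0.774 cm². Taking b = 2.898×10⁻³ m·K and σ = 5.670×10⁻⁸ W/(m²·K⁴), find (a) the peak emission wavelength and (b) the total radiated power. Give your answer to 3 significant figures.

λ_max ≈ 3.16 μm; P ≈ 3.11 W

(a) λ_max = b/T = 2.898×10⁻³/917.7 = 3.158×10⁻⁶ m = 3.16 μm.
Area A = 0.774 cm² = 7.74×10⁻⁵ m².
(b) P = σAT⁴ = 5.670×10⁻⁸×7.74×10⁻⁵×(917.7)⁴ = 3.11 W.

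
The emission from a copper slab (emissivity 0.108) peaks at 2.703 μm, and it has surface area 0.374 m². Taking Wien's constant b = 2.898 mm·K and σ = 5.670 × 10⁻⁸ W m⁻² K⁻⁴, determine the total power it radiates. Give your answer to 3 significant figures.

P ≈ 3.03×10³ W

Wien's law: T = b/λ_max = 2.898×10⁻³/2.703×10⁻⁶ = 1072.14 K.
Area A = 0.374 m².
Then P = εσAT⁴ = 0.108×5.670×10⁻⁸×0.374×(1072.14)⁴ = 3.03×10³ W.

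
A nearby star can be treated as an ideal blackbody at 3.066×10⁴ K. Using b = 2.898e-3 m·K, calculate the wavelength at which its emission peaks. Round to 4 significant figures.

λ_max ≈ 94.52 nm

Wien's displacement law: λ_max = b/T = (2.898×10⁻³ m·K)/(3.066×10⁴ K) = 9.4521×10⁻⁸ m.
That is 94.52 nm, in the ultraviolet range.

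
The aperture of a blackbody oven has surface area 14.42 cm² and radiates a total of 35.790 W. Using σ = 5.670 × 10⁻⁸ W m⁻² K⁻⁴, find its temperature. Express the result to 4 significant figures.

Area A = 14.42 cm² = 1.442×10⁻³ m².
P = σAT⁴ ⇒ T = (P/(σA))^(1/4) = (35.790/(5.670×10⁻⁸×1.442×10⁻³))^(1/4) = 813.4 K.

T ≈ 813.4 K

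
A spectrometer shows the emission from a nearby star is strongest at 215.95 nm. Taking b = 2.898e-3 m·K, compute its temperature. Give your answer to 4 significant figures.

Wien's law gives T = b/λ_max = (2.898×10⁻³ m·K)/(2.1595×10⁻⁷ m) = 1.342×10⁴ K.

T ≈ 1.342×10⁴ K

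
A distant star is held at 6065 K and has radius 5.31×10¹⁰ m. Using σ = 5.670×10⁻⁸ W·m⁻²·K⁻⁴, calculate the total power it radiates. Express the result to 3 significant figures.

P ≈ 2.72×10³⁰ W

Surface area A = 4πR² = 4π(5.31×10¹⁰ m)² = 3.54323×10²² m².
P = σAT⁴ = 5.670×10⁻⁸ × 3.54323×10²² × (6065)⁴ = 2.72×10³⁰ W.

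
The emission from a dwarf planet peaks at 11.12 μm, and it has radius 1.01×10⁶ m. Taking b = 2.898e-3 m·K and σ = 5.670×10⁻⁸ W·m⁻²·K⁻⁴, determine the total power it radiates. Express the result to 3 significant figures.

Wien's law: T = b/λ_max = 2.898×10⁻³/1.112×10⁻⁵ = 260.612 K.
Surface area A = 4πR² = 4π(1.01×10⁶ m)² = 1.28190×10¹³ m².
Then P = σAT⁴ = 5.670×10⁻⁸×1.28190×10¹³×(260.612)⁴ = 3.35×10¹⁵ W.

P ≈ 3.35×10¹⁵ W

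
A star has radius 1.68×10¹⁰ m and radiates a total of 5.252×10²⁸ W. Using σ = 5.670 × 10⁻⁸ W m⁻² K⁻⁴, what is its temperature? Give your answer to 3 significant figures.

Surface area A = 4πR² = 4π(1.68×10¹⁰ m)² = 3.54673×10²¹ m².
P = σAT⁴ ⇒ T = (P/(σA))^(1/4) = (5.252×10²⁸/(5.670×10⁻⁸×3.54673×10²¹))^(1/4) = 4.02×10³ K.

T ≈ 4.02×10³ K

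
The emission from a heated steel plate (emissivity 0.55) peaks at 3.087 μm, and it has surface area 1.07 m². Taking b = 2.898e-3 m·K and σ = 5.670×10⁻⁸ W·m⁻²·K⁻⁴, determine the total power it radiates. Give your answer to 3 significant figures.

Wien's law: T = b/λ_max = 2.898×10⁻³/3.087×10⁻⁶ = 938.776 K.
Area A = 1.07 m².
Then P = εσAT⁴ = 0.55×5.670×10⁻⁸×1.07×(938.776)⁴ = 2.59×10⁴ W.

P ≈ 2.59×10⁴ W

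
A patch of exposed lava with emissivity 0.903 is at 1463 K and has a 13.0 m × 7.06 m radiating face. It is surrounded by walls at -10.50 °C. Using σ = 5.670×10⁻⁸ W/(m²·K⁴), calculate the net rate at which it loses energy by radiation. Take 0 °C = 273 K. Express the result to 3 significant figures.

Net loss ≈ 2.15×10⁷ W

Surroundings: T = -10.50 °C + 273 = 262.50 K.
Area A = 13.0 × 7.06 = 91.78 m².
Net radiated power P_net = εσA(T⁴ − T₀⁴) = 0.903×5.670×10⁻⁸×91.78×(1463⁴ − 262.50⁴).
T⁴ − T₀⁴ = 4.58118×10¹² − 4.74807×10⁹ = 4.57643×10¹² K⁴, so P_net = 2.15×10⁷ W.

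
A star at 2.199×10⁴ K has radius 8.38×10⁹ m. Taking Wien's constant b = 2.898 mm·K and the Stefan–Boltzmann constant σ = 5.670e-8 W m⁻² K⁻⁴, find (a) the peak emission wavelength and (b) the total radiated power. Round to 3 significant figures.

λ_max ≈ 132 nm; P ≈ 1.17×10³¹ W

(a) λ_max = b/T = 2.898×10⁻³/2.199×10⁴ = 1.318×10⁻⁷ m = 132 nm.
Surface area A = 4πR² = 4π(8.38×10⁹ m)² = 8.82466×10²⁰ m².
(b) P = σAT⁴ = 5.670×10⁻⁸×8.82466×10²⁰×(2.199×10⁴)⁴ = 1.17×10³¹ W.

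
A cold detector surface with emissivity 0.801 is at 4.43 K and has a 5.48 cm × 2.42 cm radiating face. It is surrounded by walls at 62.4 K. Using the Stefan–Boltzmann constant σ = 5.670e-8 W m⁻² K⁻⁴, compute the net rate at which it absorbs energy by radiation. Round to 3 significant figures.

Area A = 0.0548 × 0.0242 = 1.32616×10⁻³ m².
Net radiated power P_net = εσA(T⁴ − T₀⁴) = 0.801×5.670×10⁻⁸×1.32616×10⁻³×(4.43⁴ − 62.4⁴).
T⁴ − T₀⁴ = 385.137 − 1.51614×10⁷ = -1.51610×10⁷ K⁴, so P_net = -9.13×10⁻⁴ W — negative, meaning a net gain of 9.13×10⁻⁴ W.

Net gain ≈ 9.13×10⁻⁴ W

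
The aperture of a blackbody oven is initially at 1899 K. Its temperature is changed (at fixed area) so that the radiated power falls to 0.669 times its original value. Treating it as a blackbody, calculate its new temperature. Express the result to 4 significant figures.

P ∝ T⁴, so T₂/T₁ = (P₂/P₁)^(1/4) = (0.669)^(1/4) = 0.904392.
T₂ = 1899 × 0.904392 = 1717 K.

T₂ ≈ 1717 K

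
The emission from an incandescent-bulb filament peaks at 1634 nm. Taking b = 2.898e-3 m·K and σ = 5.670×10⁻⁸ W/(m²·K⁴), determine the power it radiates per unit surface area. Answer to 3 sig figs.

Wien's law: T = b/λ_max = 2.898×10⁻³/1.634×10⁻⁶ = 1773.56 K.
Then I = σT⁴ = 5.670×10⁻⁸×(1773.56)⁴ = 5.61×10⁵ W/m².

I ≈ 5.61×10⁵ W/m²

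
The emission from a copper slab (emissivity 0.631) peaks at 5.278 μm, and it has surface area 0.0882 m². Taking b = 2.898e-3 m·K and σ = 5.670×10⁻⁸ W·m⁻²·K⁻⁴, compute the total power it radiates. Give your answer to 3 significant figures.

Wien's law: T = b/λ_max = 2.898×10⁻³/5.278×10⁻⁶ = 549.072 K.
Area A = 0.0882 m².
Then P = εσAT⁴ = 0.631×5.670×10⁻⁸×0.0882×(549.072)⁴ = 287 W.

P ≈ 287 W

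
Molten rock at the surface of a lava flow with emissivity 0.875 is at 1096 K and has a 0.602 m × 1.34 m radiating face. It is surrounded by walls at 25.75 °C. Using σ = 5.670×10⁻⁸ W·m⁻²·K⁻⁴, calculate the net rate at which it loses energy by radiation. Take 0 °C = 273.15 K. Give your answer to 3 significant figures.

Surroundings: T = 25.75 °C + 273.15 = 298.90 K.
Area A = 0.602 × 1.34 = 0.80668 m².
Net radiated power P_net = εσA(T⁴ − T₀⁴) = 0.875×5.670×10⁻⁸×0.80668×(1096⁴ − 298.90⁴).
T⁴ − T₀⁴ = 1.44292×10¹² − 7.98185×10⁹ = 1.43494×10¹² K⁴, so P_net = 5.74×10⁴ W.

Net loss ≈ 5.74×10⁴ W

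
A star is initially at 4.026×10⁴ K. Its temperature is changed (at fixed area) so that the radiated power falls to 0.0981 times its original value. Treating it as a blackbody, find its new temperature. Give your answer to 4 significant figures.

T₂ ≈ 2.253×10⁴ K

P ∝ T⁴, so T₂/T₁ = (P₂/P₁)^(1/4) = (0.0981)^(1/4) = 0.559651.
T₂ = 4.026×10⁴ × 0.559651 = 2.253×10⁴ K.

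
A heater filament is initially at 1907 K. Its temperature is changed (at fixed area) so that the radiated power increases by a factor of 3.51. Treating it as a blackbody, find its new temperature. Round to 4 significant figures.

T₂ ≈ 2610 K

P ∝ T⁴, so T₂/T₁ = (P₂/P₁)^(1/4) = (3.51)^(1/4) = 1.36876.
T₂ = 1907 × 1.36876 = 2610 K.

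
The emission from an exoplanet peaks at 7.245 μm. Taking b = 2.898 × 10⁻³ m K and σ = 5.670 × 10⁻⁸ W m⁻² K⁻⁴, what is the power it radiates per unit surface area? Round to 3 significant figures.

I ≈ 1.45×10³ W/m²

Wien's law: T = b/λ_max = 2.898×10⁻³/7.245×10⁻⁶ = 400.000 K.
Then I = σT⁴ = 5.670×10⁻⁸×(400.000)⁴ = 1.45×10³ W/m².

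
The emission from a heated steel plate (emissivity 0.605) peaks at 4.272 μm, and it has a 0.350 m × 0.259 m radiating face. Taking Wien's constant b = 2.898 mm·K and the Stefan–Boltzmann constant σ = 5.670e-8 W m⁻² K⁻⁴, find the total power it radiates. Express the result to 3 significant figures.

P ≈ 659 W

Wien's law: T = b/λ_max = 2.898×10⁻³/4.272×10⁻⁶ = 678.371 K.
Area A = 0.350 × 0.259 = 0.09065 m².
Then P = εσAT⁴ = 0.605×5.670×10⁻⁸×0.09065×(678.371)⁴ = 659 W.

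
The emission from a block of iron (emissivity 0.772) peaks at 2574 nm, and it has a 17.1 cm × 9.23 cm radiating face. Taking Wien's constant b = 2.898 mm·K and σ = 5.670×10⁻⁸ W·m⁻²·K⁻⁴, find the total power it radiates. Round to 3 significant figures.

Wien's law: T = b/λ_max = 2.898×10⁻³/2.574×10⁻⁶ = 1125.87 K.
Area A = 0.171 × 0.0923 = 0.0157833 m².
Then P = εσAT⁴ = 0.772×5.670×10⁻⁸×0.0157833×(1125.87)⁴ = 1.11×10³ W.

P ≈ 1.11×10³ W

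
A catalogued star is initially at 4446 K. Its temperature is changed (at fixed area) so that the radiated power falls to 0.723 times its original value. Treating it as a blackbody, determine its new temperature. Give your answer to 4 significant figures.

P ∝ T⁴, so T₂/T₁ = (P₂/P₁)^(1/4) = (0.723)^(1/4) = 0.922114.
T₂ = 4446 × 0.922114 = 4100 K.

T₂ ≈ 4100 K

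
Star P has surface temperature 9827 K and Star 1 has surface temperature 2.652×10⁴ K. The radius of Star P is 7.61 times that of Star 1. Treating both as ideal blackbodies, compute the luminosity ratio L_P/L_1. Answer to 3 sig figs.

L_P/L_1 ≈ 1.09

L ∝ R²T⁴, so L_P/L_1 = (R_P/R_1)²(T_P/T_1)⁴ = (7.61)² × (9827/2.652×10⁴)⁴ = 57.9121 × 0.0188534 = 1.09.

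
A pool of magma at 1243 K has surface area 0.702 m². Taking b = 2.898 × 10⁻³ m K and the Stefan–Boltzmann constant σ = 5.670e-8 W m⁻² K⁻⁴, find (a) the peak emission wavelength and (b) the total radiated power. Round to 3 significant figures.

(a) λ_max = b/T = 2.898×10⁻³/1243 = 2.331×10⁻⁶ m = 2.33 μm.
Area A = 0.702 m².
(b) P = σAT⁴ = 5.670×10⁻⁸×0.702×(1243)⁴ = 9.50×10⁴ W.

λ_max ≈ 2.33 μm; P ≈ 9.50×10⁴ W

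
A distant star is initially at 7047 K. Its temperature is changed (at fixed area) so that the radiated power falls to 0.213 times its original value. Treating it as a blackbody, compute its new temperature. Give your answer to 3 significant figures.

P ∝ T⁴, so T₂/T₁ = (P₂/P₁)^(1/4) = (0.213)^(1/4) = 0.679352.
T₂ = 7047 × 0.679352 = 4.79×10³ K.

T₂ ≈ 4.79×10³ K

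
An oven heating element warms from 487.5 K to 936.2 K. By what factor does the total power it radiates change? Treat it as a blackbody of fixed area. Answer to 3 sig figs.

P₂/P₁ ≈ 13.6

P ∝ T⁴, so P₂/P₁ = (T₂/T₁)⁴ = (936.2/487.5)⁴ = (1.92041)⁴ = 13.6.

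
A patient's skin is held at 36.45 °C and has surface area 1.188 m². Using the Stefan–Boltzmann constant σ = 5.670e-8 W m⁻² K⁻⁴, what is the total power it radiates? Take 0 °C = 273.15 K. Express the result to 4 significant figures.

P ≈ 618.9 W

T = 36.45 °C + 273.15 = 309.60 K.
Area A = 1.188 m².
P = σAT⁴ = 5.670×10⁻⁸ × 1.188 × (309.60)⁴ = 618.9 W.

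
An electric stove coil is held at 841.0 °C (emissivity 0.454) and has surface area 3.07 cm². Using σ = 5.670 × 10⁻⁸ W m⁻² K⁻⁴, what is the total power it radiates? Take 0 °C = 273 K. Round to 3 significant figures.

T = 841.0 °C + 273 = 1114.0 K.
Area A = 3.07 cm² = 3.07×10⁻⁴ m².
P = εσAT⁴ = 0.454 × 5.670×10⁻⁸ × 3.07×10⁻⁴ × (1114.0)⁴ = 12.2 W.

P ≈ 12.2 W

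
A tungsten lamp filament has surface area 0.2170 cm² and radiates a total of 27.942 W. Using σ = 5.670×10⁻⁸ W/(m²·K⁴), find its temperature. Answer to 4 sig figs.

Area A = 0.2170 cm² = 2.170×10⁻⁵ m².
P = σAT⁴ ⇒ T = (P/(σA))^(1/4) = (27.942/(5.670×10⁻⁸×2.170×10⁻⁵))^(1/4) = 2183 K.

T ≈ 2183 K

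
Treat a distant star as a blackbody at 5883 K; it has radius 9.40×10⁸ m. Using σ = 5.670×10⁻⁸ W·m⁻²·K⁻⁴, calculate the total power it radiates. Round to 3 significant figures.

Surface area A = 4πR² = 4π(9.40×10⁸ m)² = 1.11036×10¹⁹ m².
P = σAT⁴ = 5.670×10⁻⁸ × 1.11036×10¹⁹ × (5883)⁴ = 7.54×10²⁶ W.

P ≈ 7.54×10²⁶ W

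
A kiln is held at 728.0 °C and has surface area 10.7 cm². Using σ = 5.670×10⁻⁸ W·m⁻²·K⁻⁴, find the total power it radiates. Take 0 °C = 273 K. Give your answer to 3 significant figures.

P ≈ 60.9 W

T = 728.0 °C + 273 = 1001.0 K.
Area A = 10.7 cm² = 1.07×10⁻³ m².
P = σAT⁴ = 5.670×10⁻⁸ × 1.07×10⁻³ × (1001.0)⁴ = 60.9 W.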